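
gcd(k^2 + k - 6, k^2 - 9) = k + 3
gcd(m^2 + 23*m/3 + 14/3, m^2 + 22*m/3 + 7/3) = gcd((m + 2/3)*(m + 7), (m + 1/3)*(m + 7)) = m + 7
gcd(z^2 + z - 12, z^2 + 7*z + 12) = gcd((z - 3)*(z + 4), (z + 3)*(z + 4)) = z + 4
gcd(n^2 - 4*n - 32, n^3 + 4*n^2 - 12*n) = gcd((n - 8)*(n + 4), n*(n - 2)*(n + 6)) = 1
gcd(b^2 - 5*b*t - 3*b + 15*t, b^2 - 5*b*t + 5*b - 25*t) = -b + 5*t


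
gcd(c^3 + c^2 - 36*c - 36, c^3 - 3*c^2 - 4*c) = c + 1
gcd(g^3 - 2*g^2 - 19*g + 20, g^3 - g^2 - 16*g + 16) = g^2 + 3*g - 4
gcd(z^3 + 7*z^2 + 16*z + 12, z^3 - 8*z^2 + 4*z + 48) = z + 2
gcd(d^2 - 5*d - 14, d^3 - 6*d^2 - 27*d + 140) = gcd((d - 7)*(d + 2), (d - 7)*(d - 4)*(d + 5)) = d - 7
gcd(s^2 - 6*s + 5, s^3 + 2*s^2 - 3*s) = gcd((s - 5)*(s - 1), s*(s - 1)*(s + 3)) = s - 1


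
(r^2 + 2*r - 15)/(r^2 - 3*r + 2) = (r^2 + 2*r - 15)/(r^2 - 3*r + 2)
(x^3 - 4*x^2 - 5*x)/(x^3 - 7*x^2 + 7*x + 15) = x/(x - 3)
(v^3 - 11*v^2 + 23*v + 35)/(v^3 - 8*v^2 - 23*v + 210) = (v^2 - 4*v - 5)/(v^2 - v - 30)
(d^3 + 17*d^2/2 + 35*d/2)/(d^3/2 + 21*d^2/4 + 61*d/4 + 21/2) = 2*d*(d + 5)/(d^2 + 7*d + 6)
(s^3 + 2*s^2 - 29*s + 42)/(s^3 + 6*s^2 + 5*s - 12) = (s^3 + 2*s^2 - 29*s + 42)/(s^3 + 6*s^2 + 5*s - 12)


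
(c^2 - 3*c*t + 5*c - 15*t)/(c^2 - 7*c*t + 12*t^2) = (-c - 5)/(-c + 4*t)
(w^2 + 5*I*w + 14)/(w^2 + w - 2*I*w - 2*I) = (w + 7*I)/(w + 1)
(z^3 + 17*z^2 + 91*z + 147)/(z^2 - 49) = (z^2 + 10*z + 21)/(z - 7)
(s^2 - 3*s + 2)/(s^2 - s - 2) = (s - 1)/(s + 1)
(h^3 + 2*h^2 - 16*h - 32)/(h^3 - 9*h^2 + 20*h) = (h^2 + 6*h + 8)/(h*(h - 5))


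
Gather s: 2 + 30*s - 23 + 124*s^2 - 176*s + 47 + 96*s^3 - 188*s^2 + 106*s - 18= 96*s^3 - 64*s^2 - 40*s + 8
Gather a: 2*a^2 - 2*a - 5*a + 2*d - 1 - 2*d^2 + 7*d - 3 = 2*a^2 - 7*a - 2*d^2 + 9*d - 4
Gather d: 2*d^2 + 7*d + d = 2*d^2 + 8*d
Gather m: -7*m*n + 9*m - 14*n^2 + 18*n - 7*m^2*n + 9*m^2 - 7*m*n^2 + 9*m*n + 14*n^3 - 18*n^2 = m^2*(9 - 7*n) + m*(-7*n^2 + 2*n + 9) + 14*n^3 - 32*n^2 + 18*n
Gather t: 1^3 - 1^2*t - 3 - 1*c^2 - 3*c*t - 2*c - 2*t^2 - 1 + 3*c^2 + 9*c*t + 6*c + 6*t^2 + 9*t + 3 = 2*c^2 + 4*c + 4*t^2 + t*(6*c + 8)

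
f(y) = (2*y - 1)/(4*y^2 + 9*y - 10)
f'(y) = (-8*y - 9)*(2*y - 1)/(4*y^2 + 9*y - 10)^2 + 2/(4*y^2 + 9*y - 10) = (-8*y^2 + 8*y - 11)/(16*y^4 + 72*y^3 + y^2 - 180*y + 100)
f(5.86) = 0.06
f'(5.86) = -0.01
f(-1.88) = 0.37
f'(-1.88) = -0.33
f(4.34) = 0.07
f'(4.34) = -0.01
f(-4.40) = -0.35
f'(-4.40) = -0.26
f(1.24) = 0.20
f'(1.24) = -0.25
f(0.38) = 0.04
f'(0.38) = -0.25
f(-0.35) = 0.13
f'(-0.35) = -0.09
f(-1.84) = 0.36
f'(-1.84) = -0.31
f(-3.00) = 7.00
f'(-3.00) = -107.00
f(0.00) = 0.10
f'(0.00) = -0.11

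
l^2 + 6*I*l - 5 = (l + I)*(l + 5*I)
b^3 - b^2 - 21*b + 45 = (b - 3)^2*(b + 5)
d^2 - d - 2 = (d - 2)*(d + 1)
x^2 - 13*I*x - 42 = (x - 7*I)*(x - 6*I)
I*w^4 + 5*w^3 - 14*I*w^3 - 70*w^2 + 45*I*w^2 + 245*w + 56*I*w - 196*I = (w - 7)^2*(w - 4*I)*(I*w + 1)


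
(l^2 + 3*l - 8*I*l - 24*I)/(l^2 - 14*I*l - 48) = (l + 3)/(l - 6*I)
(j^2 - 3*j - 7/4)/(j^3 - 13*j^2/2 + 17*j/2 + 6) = (j - 7/2)/(j^2 - 7*j + 12)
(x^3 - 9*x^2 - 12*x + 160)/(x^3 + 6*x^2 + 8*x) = (x^2 - 13*x + 40)/(x*(x + 2))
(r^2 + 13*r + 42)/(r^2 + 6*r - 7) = (r + 6)/(r - 1)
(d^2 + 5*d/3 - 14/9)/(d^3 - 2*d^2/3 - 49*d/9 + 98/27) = 3/(3*d - 7)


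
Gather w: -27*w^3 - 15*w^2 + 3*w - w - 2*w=-27*w^3 - 15*w^2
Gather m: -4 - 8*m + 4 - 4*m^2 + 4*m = -4*m^2 - 4*m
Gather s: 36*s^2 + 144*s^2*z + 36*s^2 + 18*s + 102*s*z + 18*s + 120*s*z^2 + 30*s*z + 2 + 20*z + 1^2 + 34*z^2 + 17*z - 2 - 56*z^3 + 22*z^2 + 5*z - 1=s^2*(144*z + 72) + s*(120*z^2 + 132*z + 36) - 56*z^3 + 56*z^2 + 42*z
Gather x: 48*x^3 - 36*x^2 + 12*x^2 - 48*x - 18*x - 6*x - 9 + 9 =48*x^3 - 24*x^2 - 72*x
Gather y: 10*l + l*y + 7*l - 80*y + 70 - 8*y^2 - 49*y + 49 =17*l - 8*y^2 + y*(l - 129) + 119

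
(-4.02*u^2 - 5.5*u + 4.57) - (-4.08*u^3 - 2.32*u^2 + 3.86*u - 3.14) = 4.08*u^3 - 1.7*u^2 - 9.36*u + 7.71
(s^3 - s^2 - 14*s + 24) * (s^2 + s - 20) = s^5 - 35*s^3 + 30*s^2 + 304*s - 480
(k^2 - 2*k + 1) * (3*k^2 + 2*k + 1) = 3*k^4 - 4*k^3 + 1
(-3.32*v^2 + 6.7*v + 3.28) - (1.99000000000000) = -3.32*v^2 + 6.7*v + 1.29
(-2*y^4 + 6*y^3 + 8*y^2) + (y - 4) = -2*y^4 + 6*y^3 + 8*y^2 + y - 4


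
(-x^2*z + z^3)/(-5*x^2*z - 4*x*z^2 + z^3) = (x - z)/(5*x - z)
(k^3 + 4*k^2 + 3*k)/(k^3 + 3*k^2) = (k + 1)/k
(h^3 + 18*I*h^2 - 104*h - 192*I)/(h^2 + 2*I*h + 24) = (h^2 + 12*I*h - 32)/(h - 4*I)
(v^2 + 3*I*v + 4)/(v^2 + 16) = (v - I)/(v - 4*I)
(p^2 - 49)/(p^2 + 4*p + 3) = (p^2 - 49)/(p^2 + 4*p + 3)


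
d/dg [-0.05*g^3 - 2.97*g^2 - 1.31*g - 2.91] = -0.15*g^2 - 5.94*g - 1.31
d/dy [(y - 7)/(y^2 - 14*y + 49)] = -1/(y^2 - 14*y + 49)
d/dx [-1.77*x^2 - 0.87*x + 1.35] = -3.54*x - 0.87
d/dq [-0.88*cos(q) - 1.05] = 0.88*sin(q)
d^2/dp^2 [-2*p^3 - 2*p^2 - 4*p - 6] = -12*p - 4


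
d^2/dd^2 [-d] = 0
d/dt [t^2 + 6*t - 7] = 2*t + 6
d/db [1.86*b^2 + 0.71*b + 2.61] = 3.72*b + 0.71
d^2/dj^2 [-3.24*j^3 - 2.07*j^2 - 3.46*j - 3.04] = -19.44*j - 4.14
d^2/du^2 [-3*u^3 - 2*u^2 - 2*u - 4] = -18*u - 4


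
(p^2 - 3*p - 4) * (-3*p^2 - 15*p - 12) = -3*p^4 - 6*p^3 + 45*p^2 + 96*p + 48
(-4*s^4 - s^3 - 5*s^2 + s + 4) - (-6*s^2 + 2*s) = -4*s^4 - s^3 + s^2 - s + 4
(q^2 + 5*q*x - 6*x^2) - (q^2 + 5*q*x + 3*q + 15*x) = -3*q - 6*x^2 - 15*x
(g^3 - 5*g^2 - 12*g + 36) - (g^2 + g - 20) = g^3 - 6*g^2 - 13*g + 56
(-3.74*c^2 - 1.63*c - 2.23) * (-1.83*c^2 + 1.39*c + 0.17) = 6.8442*c^4 - 2.2157*c^3 + 1.1794*c^2 - 3.3768*c - 0.3791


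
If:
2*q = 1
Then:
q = 1/2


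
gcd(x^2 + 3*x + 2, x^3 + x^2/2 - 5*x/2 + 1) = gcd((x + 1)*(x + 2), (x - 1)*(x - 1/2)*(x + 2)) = x + 2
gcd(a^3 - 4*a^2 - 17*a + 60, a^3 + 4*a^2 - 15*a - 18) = a - 3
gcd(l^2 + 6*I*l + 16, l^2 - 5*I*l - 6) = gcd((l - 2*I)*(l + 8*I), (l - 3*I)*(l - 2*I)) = l - 2*I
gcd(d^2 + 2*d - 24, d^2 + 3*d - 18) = d + 6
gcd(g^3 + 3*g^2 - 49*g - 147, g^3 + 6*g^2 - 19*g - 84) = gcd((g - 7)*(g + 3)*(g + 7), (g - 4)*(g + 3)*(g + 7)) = g^2 + 10*g + 21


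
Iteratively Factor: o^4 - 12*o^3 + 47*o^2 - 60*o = (o - 3)*(o^3 - 9*o^2 + 20*o) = o*(o - 3)*(o^2 - 9*o + 20) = o*(o - 4)*(o - 3)*(o - 5)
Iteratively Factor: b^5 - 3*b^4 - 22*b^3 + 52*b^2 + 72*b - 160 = (b + 2)*(b^4 - 5*b^3 - 12*b^2 + 76*b - 80) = (b - 2)*(b + 2)*(b^3 - 3*b^2 - 18*b + 40) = (b - 5)*(b - 2)*(b + 2)*(b^2 + 2*b - 8) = (b - 5)*(b - 2)*(b + 2)*(b + 4)*(b - 2)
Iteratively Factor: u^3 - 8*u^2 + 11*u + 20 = (u - 5)*(u^2 - 3*u - 4) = (u - 5)*(u - 4)*(u + 1)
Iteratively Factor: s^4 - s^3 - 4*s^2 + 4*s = (s - 2)*(s^3 + s^2 - 2*s) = s*(s - 2)*(s^2 + s - 2) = s*(s - 2)*(s - 1)*(s + 2)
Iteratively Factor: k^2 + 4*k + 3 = (k + 3)*(k + 1)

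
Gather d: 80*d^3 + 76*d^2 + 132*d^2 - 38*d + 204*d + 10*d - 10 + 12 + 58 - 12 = 80*d^3 + 208*d^2 + 176*d + 48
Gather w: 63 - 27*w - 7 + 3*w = 56 - 24*w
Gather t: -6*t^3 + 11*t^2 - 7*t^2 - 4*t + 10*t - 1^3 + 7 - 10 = -6*t^3 + 4*t^2 + 6*t - 4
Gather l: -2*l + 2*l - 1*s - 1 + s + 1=0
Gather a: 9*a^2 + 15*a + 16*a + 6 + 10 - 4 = 9*a^2 + 31*a + 12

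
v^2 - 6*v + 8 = (v - 4)*(v - 2)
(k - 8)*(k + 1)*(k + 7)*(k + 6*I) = k^4 + 6*I*k^3 - 57*k^2 - 56*k - 342*I*k - 336*I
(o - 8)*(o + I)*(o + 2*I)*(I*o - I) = I*o^4 - 3*o^3 - 9*I*o^3 + 27*o^2 + 6*I*o^2 - 24*o + 18*I*o - 16*I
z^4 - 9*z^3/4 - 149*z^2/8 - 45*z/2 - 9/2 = (z - 6)*(z + 1/4)*(z + 3/2)*(z + 2)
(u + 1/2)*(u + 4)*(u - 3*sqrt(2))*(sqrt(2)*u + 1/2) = sqrt(2)*u^4 - 11*u^3/2 + 9*sqrt(2)*u^3/2 - 99*u^2/4 + sqrt(2)*u^2/2 - 11*u - 27*sqrt(2)*u/4 - 3*sqrt(2)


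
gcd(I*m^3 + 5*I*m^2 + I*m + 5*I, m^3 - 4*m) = 1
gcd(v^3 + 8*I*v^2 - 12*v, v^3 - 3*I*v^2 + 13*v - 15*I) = 1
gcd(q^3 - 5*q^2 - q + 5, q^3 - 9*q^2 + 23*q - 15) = q^2 - 6*q + 5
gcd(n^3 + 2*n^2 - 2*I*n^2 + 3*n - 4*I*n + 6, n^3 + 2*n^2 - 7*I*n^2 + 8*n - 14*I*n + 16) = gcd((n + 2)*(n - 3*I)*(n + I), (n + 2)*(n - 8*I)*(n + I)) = n^2 + n*(2 + I) + 2*I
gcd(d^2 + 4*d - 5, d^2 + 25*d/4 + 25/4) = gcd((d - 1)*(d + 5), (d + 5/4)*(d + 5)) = d + 5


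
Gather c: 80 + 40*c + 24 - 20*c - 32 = 20*c + 72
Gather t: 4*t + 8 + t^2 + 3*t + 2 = t^2 + 7*t + 10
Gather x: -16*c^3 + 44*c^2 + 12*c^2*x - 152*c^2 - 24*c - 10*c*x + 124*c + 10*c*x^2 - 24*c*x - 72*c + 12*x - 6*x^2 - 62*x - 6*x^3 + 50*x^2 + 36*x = -16*c^3 - 108*c^2 + 28*c - 6*x^3 + x^2*(10*c + 44) + x*(12*c^2 - 34*c - 14)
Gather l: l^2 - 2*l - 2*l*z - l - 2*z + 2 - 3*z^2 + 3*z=l^2 + l*(-2*z - 3) - 3*z^2 + z + 2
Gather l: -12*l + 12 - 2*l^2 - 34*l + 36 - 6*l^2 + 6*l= -8*l^2 - 40*l + 48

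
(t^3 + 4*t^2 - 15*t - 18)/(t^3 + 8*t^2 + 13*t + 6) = (t - 3)/(t + 1)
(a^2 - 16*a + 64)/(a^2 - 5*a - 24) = (a - 8)/(a + 3)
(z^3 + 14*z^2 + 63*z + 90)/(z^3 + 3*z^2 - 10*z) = (z^2 + 9*z + 18)/(z*(z - 2))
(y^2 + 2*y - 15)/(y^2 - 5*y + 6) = (y + 5)/(y - 2)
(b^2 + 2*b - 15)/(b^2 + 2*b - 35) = (b^2 + 2*b - 15)/(b^2 + 2*b - 35)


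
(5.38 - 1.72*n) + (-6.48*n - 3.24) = 2.14 - 8.2*n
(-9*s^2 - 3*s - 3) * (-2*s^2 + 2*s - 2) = 18*s^4 - 12*s^3 + 18*s^2 + 6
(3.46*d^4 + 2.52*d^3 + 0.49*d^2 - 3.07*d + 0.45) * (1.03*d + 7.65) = 3.5638*d^5 + 29.0646*d^4 + 19.7827*d^3 + 0.5864*d^2 - 23.022*d + 3.4425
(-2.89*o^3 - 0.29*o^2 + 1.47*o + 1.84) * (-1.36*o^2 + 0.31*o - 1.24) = 3.9304*o^5 - 0.5015*o^4 + 1.4945*o^3 - 1.6871*o^2 - 1.2524*o - 2.2816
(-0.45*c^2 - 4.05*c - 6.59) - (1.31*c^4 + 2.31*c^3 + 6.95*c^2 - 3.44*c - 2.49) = -1.31*c^4 - 2.31*c^3 - 7.4*c^2 - 0.61*c - 4.1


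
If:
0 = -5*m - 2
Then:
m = -2/5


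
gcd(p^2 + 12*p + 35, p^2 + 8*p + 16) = 1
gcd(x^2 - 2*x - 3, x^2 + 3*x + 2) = x + 1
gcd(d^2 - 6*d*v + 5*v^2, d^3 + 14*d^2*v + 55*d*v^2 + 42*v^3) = 1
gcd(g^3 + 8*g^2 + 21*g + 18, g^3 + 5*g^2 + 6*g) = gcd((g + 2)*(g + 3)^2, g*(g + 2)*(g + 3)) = g^2 + 5*g + 6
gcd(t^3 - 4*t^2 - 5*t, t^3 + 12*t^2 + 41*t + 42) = 1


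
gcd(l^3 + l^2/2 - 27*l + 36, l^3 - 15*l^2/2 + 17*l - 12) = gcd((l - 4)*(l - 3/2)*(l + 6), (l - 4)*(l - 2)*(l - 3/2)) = l^2 - 11*l/2 + 6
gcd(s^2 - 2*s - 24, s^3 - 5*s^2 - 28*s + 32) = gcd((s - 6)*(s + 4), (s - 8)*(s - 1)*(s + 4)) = s + 4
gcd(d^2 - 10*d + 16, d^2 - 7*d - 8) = d - 8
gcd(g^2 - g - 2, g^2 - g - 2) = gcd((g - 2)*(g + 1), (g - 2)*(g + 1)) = g^2 - g - 2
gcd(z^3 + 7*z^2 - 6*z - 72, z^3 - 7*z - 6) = z - 3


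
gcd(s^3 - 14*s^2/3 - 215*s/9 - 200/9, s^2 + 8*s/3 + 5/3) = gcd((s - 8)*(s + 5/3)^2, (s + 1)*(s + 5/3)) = s + 5/3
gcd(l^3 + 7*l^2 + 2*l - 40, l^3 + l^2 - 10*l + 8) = l^2 + 2*l - 8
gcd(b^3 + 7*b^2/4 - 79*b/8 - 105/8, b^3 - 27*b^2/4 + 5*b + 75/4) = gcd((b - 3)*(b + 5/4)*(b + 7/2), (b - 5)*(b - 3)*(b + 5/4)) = b^2 - 7*b/4 - 15/4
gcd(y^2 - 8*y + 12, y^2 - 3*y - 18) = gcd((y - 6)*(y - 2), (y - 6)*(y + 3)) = y - 6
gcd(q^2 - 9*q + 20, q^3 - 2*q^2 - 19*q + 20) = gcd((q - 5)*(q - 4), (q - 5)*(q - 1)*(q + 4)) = q - 5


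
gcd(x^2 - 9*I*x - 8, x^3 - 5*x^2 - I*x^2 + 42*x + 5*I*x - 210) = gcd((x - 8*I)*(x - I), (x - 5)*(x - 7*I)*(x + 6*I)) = 1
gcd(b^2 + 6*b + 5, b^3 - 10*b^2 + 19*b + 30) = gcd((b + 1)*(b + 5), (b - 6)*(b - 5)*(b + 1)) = b + 1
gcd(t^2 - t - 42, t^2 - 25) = 1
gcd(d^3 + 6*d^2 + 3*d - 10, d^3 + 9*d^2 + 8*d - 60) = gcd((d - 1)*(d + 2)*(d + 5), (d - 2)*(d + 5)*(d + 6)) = d + 5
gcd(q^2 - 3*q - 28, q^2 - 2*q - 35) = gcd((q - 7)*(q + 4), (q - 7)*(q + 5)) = q - 7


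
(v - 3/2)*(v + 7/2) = v^2 + 2*v - 21/4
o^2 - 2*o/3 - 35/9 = (o - 7/3)*(o + 5/3)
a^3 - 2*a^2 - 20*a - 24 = (a - 6)*(a + 2)^2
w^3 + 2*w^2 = w^2*(w + 2)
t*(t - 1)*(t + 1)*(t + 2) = t^4 + 2*t^3 - t^2 - 2*t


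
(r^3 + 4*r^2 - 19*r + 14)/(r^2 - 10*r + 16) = (r^2 + 6*r - 7)/(r - 8)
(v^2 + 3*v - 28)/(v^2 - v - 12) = (v + 7)/(v + 3)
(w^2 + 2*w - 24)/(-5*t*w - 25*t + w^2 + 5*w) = (-w^2 - 2*w + 24)/(5*t*w + 25*t - w^2 - 5*w)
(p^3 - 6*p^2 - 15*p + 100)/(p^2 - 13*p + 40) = (p^2 - p - 20)/(p - 8)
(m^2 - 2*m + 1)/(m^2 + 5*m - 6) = (m - 1)/(m + 6)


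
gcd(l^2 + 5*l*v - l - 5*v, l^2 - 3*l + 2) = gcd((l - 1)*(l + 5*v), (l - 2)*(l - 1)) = l - 1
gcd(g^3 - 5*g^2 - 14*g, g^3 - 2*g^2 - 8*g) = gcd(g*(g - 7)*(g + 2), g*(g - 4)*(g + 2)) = g^2 + 2*g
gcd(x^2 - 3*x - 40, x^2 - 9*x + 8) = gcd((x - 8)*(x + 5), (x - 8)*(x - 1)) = x - 8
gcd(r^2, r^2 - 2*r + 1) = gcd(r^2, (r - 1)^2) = 1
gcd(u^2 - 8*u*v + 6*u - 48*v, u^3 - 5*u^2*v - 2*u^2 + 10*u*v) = 1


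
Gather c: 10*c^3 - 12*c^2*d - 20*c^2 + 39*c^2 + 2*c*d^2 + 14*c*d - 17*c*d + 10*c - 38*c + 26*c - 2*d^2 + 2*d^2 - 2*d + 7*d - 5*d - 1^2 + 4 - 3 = 10*c^3 + c^2*(19 - 12*d) + c*(2*d^2 - 3*d - 2)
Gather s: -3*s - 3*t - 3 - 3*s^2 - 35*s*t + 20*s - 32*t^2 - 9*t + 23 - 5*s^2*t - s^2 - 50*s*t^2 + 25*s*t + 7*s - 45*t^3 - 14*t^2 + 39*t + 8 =s^2*(-5*t - 4) + s*(-50*t^2 - 10*t + 24) - 45*t^3 - 46*t^2 + 27*t + 28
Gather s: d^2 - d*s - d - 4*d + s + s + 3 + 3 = d^2 - 5*d + s*(2 - d) + 6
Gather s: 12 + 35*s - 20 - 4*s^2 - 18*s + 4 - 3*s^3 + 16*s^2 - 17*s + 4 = -3*s^3 + 12*s^2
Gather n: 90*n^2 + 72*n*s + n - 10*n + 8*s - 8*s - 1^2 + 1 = 90*n^2 + n*(72*s - 9)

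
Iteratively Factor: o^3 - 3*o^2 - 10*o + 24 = (o + 3)*(o^2 - 6*o + 8) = (o - 4)*(o + 3)*(o - 2)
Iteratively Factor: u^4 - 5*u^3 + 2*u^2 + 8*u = (u - 2)*(u^3 - 3*u^2 - 4*u) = (u - 4)*(u - 2)*(u^2 + u) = (u - 4)*(u - 2)*(u + 1)*(u)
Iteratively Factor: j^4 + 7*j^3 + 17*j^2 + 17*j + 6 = (j + 1)*(j^3 + 6*j^2 + 11*j + 6) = (j + 1)^2*(j^2 + 5*j + 6) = (j + 1)^2*(j + 3)*(j + 2)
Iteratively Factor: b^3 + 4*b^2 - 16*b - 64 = (b - 4)*(b^2 + 8*b + 16) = (b - 4)*(b + 4)*(b + 4)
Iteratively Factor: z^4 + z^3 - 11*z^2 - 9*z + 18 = (z - 1)*(z^3 + 2*z^2 - 9*z - 18) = (z - 1)*(z + 2)*(z^2 - 9) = (z - 1)*(z + 2)*(z + 3)*(z - 3)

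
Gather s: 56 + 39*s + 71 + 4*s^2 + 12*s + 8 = 4*s^2 + 51*s + 135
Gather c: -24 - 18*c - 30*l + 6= -18*c - 30*l - 18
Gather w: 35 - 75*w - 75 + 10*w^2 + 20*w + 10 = 10*w^2 - 55*w - 30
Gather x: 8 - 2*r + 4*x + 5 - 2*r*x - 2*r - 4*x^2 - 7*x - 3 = -4*r - 4*x^2 + x*(-2*r - 3) + 10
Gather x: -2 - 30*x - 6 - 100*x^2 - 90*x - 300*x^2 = -400*x^2 - 120*x - 8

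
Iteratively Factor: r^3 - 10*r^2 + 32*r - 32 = (r - 4)*(r^2 - 6*r + 8) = (r - 4)*(r - 2)*(r - 4)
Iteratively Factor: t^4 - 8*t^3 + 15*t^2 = (t - 3)*(t^3 - 5*t^2) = t*(t - 3)*(t^2 - 5*t) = t*(t - 5)*(t - 3)*(t)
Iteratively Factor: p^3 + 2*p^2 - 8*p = (p)*(p^2 + 2*p - 8) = p*(p + 4)*(p - 2)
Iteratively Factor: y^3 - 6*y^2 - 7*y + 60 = (y - 4)*(y^2 - 2*y - 15) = (y - 5)*(y - 4)*(y + 3)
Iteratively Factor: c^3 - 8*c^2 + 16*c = (c - 4)*(c^2 - 4*c) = (c - 4)^2*(c)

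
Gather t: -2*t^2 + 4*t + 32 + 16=-2*t^2 + 4*t + 48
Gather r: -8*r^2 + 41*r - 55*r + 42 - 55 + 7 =-8*r^2 - 14*r - 6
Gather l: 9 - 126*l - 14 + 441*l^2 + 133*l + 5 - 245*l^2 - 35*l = 196*l^2 - 28*l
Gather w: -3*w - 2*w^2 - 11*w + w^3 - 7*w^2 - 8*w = w^3 - 9*w^2 - 22*w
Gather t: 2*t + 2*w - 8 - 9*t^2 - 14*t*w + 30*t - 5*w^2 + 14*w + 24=-9*t^2 + t*(32 - 14*w) - 5*w^2 + 16*w + 16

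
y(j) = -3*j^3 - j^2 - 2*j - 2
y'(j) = -9*j^2 - 2*j - 2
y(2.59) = -66.01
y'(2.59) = -67.55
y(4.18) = -246.94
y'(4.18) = -167.61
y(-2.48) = 42.57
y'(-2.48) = -52.39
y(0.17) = -2.38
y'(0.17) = -2.60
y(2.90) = -89.38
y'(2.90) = -83.49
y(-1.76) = 14.78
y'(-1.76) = -26.36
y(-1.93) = 19.70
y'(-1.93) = -31.66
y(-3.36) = 107.23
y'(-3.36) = -96.89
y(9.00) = -2288.00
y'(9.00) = -749.00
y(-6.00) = 622.00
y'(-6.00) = -314.00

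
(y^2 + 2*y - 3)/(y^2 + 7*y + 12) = (y - 1)/(y + 4)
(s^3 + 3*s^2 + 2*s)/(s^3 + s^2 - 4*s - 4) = s/(s - 2)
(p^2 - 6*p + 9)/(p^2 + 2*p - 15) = (p - 3)/(p + 5)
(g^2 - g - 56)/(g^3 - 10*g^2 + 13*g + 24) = (g + 7)/(g^2 - 2*g - 3)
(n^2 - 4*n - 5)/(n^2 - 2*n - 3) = (n - 5)/(n - 3)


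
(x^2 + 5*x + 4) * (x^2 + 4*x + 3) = x^4 + 9*x^3 + 27*x^2 + 31*x + 12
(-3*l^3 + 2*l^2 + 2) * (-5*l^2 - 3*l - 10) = 15*l^5 - l^4 + 24*l^3 - 30*l^2 - 6*l - 20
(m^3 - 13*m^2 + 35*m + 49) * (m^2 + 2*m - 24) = m^5 - 11*m^4 - 15*m^3 + 431*m^2 - 742*m - 1176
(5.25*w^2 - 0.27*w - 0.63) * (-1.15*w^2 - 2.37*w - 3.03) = -6.0375*w^4 - 12.132*w^3 - 14.5431*w^2 + 2.3112*w + 1.9089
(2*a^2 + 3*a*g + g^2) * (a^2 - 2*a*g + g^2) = 2*a^4 - a^3*g - 3*a^2*g^2 + a*g^3 + g^4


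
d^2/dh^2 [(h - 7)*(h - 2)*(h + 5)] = 6*h - 8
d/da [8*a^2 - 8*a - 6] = 16*a - 8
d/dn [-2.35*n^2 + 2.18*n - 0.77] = 2.18 - 4.7*n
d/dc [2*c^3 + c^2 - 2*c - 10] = 6*c^2 + 2*c - 2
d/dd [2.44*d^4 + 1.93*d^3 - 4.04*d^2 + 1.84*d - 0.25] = 9.76*d^3 + 5.79*d^2 - 8.08*d + 1.84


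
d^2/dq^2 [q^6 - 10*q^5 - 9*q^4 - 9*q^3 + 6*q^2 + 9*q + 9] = 30*q^4 - 200*q^3 - 108*q^2 - 54*q + 12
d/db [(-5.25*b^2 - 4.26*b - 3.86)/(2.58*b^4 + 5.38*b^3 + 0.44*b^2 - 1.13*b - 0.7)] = (27.09*b^5 + 61.2174*b^4 + 85.6728*b^3 + 70.1073*b^2 + 10.7468*b - 1.3798)/(6.6564*b^8 + 27.7608*b^7 + 31.2148*b^6 - 1.0964*b^5 - 15.5772*b^4 - 8.5264*b^3 + 0.6609*b^2 + 1.582*b + 0.49)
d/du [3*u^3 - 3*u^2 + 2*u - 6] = 9*u^2 - 6*u + 2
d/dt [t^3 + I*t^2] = t*(3*t + 2*I)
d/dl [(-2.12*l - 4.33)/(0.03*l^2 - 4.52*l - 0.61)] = (0.0636*l^2 + 0.2598*l - 18.2784)/(0.0009*l^4 - 0.2712*l^3 + 20.3938*l^2 + 5.5144*l + 0.3721)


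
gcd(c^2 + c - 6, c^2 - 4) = c - 2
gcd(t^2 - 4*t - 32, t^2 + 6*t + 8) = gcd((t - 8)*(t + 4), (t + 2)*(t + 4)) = t + 4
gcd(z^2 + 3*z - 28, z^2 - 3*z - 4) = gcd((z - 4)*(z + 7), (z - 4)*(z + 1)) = z - 4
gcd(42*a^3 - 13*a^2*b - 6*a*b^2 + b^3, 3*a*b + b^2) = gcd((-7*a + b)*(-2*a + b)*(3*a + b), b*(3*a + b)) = 3*a + b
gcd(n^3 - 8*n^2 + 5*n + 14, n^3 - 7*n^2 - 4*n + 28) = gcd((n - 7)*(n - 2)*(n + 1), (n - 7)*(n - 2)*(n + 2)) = n^2 - 9*n + 14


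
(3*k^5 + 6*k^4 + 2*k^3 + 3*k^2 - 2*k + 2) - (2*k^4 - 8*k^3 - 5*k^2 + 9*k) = 3*k^5 + 4*k^4 + 10*k^3 + 8*k^2 - 11*k + 2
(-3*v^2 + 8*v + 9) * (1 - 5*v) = 15*v^3 - 43*v^2 - 37*v + 9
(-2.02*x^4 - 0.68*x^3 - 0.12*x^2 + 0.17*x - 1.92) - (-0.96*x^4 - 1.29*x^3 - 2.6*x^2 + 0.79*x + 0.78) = -1.06*x^4 + 0.61*x^3 + 2.48*x^2 - 0.62*x - 2.7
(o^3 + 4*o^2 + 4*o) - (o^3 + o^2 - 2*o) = 3*o^2 + 6*o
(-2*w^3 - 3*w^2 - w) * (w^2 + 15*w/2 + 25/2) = -2*w^5 - 18*w^4 - 97*w^3/2 - 45*w^2 - 25*w/2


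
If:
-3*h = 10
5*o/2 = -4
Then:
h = -10/3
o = -8/5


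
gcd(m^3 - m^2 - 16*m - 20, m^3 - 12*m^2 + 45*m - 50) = m - 5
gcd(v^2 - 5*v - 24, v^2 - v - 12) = v + 3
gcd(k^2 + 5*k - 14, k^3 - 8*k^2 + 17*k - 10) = k - 2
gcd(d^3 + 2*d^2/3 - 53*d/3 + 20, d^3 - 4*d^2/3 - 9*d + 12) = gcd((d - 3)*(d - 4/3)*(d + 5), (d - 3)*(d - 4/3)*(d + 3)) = d^2 - 13*d/3 + 4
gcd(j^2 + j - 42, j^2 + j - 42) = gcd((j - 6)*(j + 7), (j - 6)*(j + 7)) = j^2 + j - 42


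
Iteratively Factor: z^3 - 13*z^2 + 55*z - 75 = (z - 5)*(z^2 - 8*z + 15) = (z - 5)*(z - 3)*(z - 5)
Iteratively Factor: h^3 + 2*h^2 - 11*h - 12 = (h + 1)*(h^2 + h - 12) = (h + 1)*(h + 4)*(h - 3)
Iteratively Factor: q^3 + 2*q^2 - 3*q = (q)*(q^2 + 2*q - 3) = q*(q + 3)*(q - 1)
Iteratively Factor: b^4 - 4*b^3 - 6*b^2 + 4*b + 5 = (b - 5)*(b^3 + b^2 - b - 1) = (b - 5)*(b - 1)*(b^2 + 2*b + 1) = (b - 5)*(b - 1)*(b + 1)*(b + 1)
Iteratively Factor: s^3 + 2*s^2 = (s)*(s^2 + 2*s) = s*(s + 2)*(s)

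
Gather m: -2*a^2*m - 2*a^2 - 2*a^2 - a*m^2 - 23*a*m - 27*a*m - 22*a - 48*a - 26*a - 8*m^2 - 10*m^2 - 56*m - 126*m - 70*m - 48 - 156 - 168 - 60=-4*a^2 - 96*a + m^2*(-a - 18) + m*(-2*a^2 - 50*a - 252) - 432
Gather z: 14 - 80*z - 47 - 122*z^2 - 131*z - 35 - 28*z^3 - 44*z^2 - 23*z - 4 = -28*z^3 - 166*z^2 - 234*z - 72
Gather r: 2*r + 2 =2*r + 2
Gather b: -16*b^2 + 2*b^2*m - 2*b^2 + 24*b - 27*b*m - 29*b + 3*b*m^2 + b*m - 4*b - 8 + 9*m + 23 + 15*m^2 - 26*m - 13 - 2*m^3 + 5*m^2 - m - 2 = b^2*(2*m - 18) + b*(3*m^2 - 26*m - 9) - 2*m^3 + 20*m^2 - 18*m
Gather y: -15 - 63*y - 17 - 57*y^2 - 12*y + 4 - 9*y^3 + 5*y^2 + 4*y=-9*y^3 - 52*y^2 - 71*y - 28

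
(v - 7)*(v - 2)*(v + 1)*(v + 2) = v^4 - 6*v^3 - 11*v^2 + 24*v + 28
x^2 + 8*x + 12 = (x + 2)*(x + 6)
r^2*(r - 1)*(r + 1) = r^4 - r^2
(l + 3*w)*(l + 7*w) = l^2 + 10*l*w + 21*w^2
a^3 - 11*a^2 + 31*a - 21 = (a - 7)*(a - 3)*(a - 1)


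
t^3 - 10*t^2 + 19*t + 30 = (t - 6)*(t - 5)*(t + 1)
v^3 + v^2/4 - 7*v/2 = v*(v - 7/4)*(v + 2)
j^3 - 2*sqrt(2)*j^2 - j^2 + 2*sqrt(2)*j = j*(j - 1)*(j - 2*sqrt(2))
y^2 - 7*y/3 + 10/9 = (y - 5/3)*(y - 2/3)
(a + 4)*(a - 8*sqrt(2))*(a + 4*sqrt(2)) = a^3 - 4*sqrt(2)*a^2 + 4*a^2 - 64*a - 16*sqrt(2)*a - 256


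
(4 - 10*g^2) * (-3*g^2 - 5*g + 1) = 30*g^4 + 50*g^3 - 22*g^2 - 20*g + 4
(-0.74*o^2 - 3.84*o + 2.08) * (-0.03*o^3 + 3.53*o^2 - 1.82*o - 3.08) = 0.0222*o^5 - 2.497*o^4 - 12.2708*o^3 + 16.6104*o^2 + 8.0416*o - 6.4064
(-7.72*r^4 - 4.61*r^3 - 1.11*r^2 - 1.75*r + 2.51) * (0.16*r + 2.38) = -1.2352*r^5 - 19.1112*r^4 - 11.1494*r^3 - 2.9218*r^2 - 3.7634*r + 5.9738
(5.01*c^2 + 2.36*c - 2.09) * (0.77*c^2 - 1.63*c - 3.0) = 3.8577*c^4 - 6.3491*c^3 - 20.4861*c^2 - 3.6733*c + 6.27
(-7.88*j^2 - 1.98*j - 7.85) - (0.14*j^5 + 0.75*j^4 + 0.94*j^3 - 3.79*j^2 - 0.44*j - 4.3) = -0.14*j^5 - 0.75*j^4 - 0.94*j^3 - 4.09*j^2 - 1.54*j - 3.55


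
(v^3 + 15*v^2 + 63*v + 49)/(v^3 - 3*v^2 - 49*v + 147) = (v^2 + 8*v + 7)/(v^2 - 10*v + 21)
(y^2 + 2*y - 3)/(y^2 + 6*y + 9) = (y - 1)/(y + 3)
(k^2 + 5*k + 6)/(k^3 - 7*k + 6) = (k + 2)/(k^2 - 3*k + 2)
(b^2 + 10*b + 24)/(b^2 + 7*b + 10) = (b^2 + 10*b + 24)/(b^2 + 7*b + 10)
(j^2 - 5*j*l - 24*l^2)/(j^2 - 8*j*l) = (j + 3*l)/j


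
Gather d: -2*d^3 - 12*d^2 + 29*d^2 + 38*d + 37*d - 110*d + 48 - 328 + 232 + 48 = -2*d^3 + 17*d^2 - 35*d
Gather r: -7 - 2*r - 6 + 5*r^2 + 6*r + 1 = 5*r^2 + 4*r - 12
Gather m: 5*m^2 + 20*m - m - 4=5*m^2 + 19*m - 4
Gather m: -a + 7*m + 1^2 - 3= -a + 7*m - 2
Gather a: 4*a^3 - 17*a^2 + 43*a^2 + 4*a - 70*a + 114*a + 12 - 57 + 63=4*a^3 + 26*a^2 + 48*a + 18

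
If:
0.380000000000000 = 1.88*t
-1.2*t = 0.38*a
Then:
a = -0.64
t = 0.20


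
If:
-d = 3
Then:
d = -3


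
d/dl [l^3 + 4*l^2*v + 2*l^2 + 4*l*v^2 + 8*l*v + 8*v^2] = 3*l^2 + 8*l*v + 4*l + 4*v^2 + 8*v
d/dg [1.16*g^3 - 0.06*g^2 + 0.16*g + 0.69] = 3.48*g^2 - 0.12*g + 0.16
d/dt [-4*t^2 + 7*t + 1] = 7 - 8*t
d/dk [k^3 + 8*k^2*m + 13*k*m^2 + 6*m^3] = 3*k^2 + 16*k*m + 13*m^2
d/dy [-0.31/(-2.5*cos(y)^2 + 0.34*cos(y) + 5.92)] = (1.55*cos(y) - 0.1054)*sin(y)/(-2.5*cos(y)^2 + 0.34*cos(y) + 5.92)^2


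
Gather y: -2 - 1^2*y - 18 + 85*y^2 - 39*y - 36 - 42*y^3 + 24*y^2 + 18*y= -42*y^3 + 109*y^2 - 22*y - 56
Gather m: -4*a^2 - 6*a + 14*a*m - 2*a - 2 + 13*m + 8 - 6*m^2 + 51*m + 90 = -4*a^2 - 8*a - 6*m^2 + m*(14*a + 64) + 96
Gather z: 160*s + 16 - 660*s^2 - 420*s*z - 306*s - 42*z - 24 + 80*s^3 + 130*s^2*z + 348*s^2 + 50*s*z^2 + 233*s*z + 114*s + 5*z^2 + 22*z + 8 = 80*s^3 - 312*s^2 - 32*s + z^2*(50*s + 5) + z*(130*s^2 - 187*s - 20)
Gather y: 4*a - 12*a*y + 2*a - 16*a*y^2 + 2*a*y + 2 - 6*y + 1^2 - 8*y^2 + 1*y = 6*a + y^2*(-16*a - 8) + y*(-10*a - 5) + 3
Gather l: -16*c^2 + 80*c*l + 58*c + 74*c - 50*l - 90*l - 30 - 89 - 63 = -16*c^2 + 132*c + l*(80*c - 140) - 182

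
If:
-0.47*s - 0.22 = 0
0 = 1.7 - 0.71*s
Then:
No Solution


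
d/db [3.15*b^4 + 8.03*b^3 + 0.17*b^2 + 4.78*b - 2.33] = 12.6*b^3 + 24.09*b^2 + 0.34*b + 4.78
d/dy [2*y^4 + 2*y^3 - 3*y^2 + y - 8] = 8*y^3 + 6*y^2 - 6*y + 1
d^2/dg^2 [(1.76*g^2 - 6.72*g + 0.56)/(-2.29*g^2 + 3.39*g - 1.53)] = (43.154592*g^3 + 19.3788959999999*g^2 - 115.185168*g + 52.522272)/(12.008989*g^6 - 53.332497*g^5 + 103.021146*g^4 - 110.223477*g^3 + 68.830722*g^2 - 23.806953*g + 3.581577)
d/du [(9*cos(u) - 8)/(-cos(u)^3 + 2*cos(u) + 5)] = 4*(-220*sin(u) - 18*sin(2*u) + 24*sin(3*u) - 9*sin(4*u))/(5*cos(u) - cos(3*u) + 20)^2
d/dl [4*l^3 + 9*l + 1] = 12*l^2 + 9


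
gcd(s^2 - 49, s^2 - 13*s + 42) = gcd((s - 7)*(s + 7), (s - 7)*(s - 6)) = s - 7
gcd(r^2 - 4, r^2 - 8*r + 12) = r - 2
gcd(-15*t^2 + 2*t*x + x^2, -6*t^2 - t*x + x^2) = -3*t + x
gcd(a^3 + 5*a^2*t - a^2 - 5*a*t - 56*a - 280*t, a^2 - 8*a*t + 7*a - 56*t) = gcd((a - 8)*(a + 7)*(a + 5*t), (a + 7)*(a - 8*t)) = a + 7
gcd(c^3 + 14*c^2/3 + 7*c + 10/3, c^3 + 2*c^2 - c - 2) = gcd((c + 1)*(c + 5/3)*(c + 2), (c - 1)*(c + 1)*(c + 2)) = c^2 + 3*c + 2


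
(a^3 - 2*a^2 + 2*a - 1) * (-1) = -a^3 + 2*a^2 - 2*a + 1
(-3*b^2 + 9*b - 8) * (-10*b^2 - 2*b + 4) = 30*b^4 - 84*b^3 + 50*b^2 + 52*b - 32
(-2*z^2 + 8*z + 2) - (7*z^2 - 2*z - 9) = -9*z^2 + 10*z + 11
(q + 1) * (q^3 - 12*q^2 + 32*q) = q^4 - 11*q^3 + 20*q^2 + 32*q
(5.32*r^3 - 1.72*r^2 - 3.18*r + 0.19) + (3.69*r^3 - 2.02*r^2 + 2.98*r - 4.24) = 9.01*r^3 - 3.74*r^2 - 0.2*r - 4.05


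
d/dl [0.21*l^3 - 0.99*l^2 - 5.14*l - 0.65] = 0.63*l^2 - 1.98*l - 5.14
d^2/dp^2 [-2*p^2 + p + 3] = -4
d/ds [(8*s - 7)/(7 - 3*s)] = 35/(3*s - 7)^2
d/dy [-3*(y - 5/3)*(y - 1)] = 8 - 6*y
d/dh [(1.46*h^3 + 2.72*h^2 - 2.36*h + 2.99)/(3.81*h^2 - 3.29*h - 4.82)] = (5.5626*h^4 - 9.6068*h^3 - 21.0688*h^2 - 49.0046*h + 21.2123)/(14.5161*h^4 - 25.0698*h^3 - 25.9043*h^2 + 31.7156*h + 23.2324)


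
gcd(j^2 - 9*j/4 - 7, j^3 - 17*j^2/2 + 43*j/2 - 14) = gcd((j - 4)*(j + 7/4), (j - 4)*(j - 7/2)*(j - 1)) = j - 4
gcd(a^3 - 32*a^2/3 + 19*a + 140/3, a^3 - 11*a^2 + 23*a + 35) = a^2 - 12*a + 35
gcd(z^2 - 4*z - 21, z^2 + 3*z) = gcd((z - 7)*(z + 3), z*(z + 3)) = z + 3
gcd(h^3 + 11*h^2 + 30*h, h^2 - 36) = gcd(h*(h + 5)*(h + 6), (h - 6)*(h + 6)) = h + 6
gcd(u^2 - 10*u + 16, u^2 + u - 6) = u - 2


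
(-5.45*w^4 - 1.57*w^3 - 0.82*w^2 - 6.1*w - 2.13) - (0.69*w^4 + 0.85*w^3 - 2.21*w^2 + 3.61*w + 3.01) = -6.14*w^4 - 2.42*w^3 + 1.39*w^2 - 9.71*w - 5.14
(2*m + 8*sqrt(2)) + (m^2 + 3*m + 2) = m^2 + 5*m + 2 + 8*sqrt(2)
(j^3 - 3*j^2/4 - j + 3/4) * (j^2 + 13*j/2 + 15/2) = j^5 + 23*j^4/4 + 13*j^3/8 - 91*j^2/8 - 21*j/8 + 45/8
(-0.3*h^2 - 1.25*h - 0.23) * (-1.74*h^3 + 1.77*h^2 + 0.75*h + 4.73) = 0.522*h^5 + 1.644*h^4 - 2.0373*h^3 - 2.7636*h^2 - 6.085*h - 1.0879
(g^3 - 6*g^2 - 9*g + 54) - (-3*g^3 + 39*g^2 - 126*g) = 4*g^3 - 45*g^2 + 117*g + 54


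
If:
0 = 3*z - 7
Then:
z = 7/3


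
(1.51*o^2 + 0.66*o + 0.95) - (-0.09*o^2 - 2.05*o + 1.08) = 1.6*o^2 + 2.71*o - 0.13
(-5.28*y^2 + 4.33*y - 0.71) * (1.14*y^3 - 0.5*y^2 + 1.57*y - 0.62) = -6.0192*y^5 + 7.5762*y^4 - 11.264*y^3 + 10.4267*y^2 - 3.7993*y + 0.4402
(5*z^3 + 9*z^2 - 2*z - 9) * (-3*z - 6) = -15*z^4 - 57*z^3 - 48*z^2 + 39*z + 54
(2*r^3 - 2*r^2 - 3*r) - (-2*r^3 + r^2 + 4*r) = 4*r^3 - 3*r^2 - 7*r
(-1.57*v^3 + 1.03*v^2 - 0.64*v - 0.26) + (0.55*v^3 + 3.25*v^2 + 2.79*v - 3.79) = -1.02*v^3 + 4.28*v^2 + 2.15*v - 4.05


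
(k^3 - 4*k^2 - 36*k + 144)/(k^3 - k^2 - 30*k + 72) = (k - 6)/(k - 3)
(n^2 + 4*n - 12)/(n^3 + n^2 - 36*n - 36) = (n - 2)/(n^2 - 5*n - 6)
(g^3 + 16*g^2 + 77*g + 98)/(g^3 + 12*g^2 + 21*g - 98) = (g + 2)/(g - 2)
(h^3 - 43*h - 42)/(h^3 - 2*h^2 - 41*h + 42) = (h + 1)/(h - 1)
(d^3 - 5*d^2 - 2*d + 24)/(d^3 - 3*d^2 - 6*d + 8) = (d - 3)/(d - 1)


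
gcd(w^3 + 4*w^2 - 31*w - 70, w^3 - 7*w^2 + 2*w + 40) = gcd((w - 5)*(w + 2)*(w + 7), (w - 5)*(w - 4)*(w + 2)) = w^2 - 3*w - 10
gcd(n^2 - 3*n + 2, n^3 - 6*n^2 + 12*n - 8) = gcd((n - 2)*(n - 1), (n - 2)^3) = n - 2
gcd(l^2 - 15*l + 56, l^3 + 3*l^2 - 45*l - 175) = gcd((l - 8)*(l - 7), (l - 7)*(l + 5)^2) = l - 7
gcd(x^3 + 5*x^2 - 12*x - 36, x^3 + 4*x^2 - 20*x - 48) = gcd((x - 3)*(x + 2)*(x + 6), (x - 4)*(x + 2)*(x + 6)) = x^2 + 8*x + 12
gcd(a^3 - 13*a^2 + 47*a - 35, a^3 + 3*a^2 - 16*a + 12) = a - 1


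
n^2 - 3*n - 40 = (n - 8)*(n + 5)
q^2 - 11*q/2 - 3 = (q - 6)*(q + 1/2)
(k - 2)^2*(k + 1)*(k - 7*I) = k^4 - 3*k^3 - 7*I*k^3 + 21*I*k^2 + 4*k - 28*I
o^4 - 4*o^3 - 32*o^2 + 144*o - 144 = (o - 6)*(o - 2)^2*(o + 6)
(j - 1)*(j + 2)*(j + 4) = j^3 + 5*j^2 + 2*j - 8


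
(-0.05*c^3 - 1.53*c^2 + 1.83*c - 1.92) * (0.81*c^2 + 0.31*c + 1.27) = -0.0405*c^5 - 1.2548*c^4 + 0.9445*c^3 - 2.931*c^2 + 1.7289*c - 2.4384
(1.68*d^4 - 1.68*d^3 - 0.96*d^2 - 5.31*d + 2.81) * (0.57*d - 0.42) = 0.9576*d^5 - 1.6632*d^4 + 0.1584*d^3 - 2.6235*d^2 + 3.8319*d - 1.1802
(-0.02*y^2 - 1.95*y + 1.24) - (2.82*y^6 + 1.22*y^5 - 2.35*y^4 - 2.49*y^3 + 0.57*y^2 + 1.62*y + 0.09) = -2.82*y^6 - 1.22*y^5 + 2.35*y^4 + 2.49*y^3 - 0.59*y^2 - 3.57*y + 1.15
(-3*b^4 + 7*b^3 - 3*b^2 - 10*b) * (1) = -3*b^4 + 7*b^3 - 3*b^2 - 10*b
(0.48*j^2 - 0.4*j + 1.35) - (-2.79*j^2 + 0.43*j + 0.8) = 3.27*j^2 - 0.83*j + 0.55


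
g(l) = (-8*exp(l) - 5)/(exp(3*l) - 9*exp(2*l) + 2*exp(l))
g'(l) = (-8*exp(l) - 5)*(-3*exp(3*l) + 18*exp(2*l) - 2*exp(l))/(exp(3*l) - 9*exp(2*l) + 2*exp(l))^2 - 8*exp(l)/(exp(3*l) - 9*exp(2*l) + 2*exp(l)) = (16*exp(3*l) - 57*exp(2*l) - 90*exp(l) + 10)*exp(-l)/(exp(4*l) - 18*exp(3*l) + 85*exp(2*l) - 36*exp(l) + 4)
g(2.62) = -0.12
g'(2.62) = 0.48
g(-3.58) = -107.07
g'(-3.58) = 87.25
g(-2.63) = -57.04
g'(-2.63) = 24.30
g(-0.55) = 5.83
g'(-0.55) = -12.26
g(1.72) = 0.52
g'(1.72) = 0.32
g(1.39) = 0.51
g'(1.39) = -0.18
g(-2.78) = -61.29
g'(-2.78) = 32.41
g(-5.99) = -1013.96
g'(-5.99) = 998.36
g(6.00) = 0.00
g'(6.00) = 0.00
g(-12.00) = -406902.23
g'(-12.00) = 406886.98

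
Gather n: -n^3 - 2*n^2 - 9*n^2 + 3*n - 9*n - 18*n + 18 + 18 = -n^3 - 11*n^2 - 24*n + 36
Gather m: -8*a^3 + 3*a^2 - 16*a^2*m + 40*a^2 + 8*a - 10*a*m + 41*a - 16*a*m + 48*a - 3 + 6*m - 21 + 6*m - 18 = -8*a^3 + 43*a^2 + 97*a + m*(-16*a^2 - 26*a + 12) - 42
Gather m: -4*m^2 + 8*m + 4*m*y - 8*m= -4*m^2 + 4*m*y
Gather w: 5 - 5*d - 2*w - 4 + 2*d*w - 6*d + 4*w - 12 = -11*d + w*(2*d + 2) - 11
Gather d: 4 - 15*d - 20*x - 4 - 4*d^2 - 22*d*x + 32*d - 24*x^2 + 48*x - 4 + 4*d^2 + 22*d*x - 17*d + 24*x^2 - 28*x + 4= 0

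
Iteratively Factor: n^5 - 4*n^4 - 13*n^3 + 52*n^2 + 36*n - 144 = (n + 2)*(n^4 - 6*n^3 - n^2 + 54*n - 72) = (n - 2)*(n + 2)*(n^3 - 4*n^2 - 9*n + 36) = (n - 2)*(n + 2)*(n + 3)*(n^2 - 7*n + 12) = (n - 4)*(n - 2)*(n + 2)*(n + 3)*(n - 3)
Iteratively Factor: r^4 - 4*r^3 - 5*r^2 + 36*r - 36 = (r + 3)*(r^3 - 7*r^2 + 16*r - 12) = (r - 2)*(r + 3)*(r^2 - 5*r + 6) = (r - 3)*(r - 2)*(r + 3)*(r - 2)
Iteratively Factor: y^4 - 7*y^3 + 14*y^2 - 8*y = (y - 4)*(y^3 - 3*y^2 + 2*y) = (y - 4)*(y - 1)*(y^2 - 2*y) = y*(y - 4)*(y - 1)*(y - 2)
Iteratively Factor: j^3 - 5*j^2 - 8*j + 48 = (j - 4)*(j^2 - j - 12) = (j - 4)*(j + 3)*(j - 4)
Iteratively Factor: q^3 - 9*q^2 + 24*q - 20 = (q - 2)*(q^2 - 7*q + 10) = (q - 2)^2*(q - 5)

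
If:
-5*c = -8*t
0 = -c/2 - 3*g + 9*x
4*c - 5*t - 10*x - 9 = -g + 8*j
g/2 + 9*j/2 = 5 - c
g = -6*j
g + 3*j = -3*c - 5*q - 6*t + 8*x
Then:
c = 792/265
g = -2132/265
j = 1066/795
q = -5768/795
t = 99/53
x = -400/159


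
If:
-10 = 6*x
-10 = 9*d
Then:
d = -10/9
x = -5/3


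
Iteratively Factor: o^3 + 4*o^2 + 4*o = (o + 2)*(o^2 + 2*o) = (o + 2)^2*(o)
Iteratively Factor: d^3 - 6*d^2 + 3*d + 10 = (d - 2)*(d^2 - 4*d - 5) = (d - 5)*(d - 2)*(d + 1)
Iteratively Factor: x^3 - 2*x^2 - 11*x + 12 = (x - 4)*(x^2 + 2*x - 3) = (x - 4)*(x + 3)*(x - 1)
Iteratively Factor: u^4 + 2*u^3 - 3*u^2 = (u)*(u^3 + 2*u^2 - 3*u) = u^2*(u^2 + 2*u - 3) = u^2*(u + 3)*(u - 1)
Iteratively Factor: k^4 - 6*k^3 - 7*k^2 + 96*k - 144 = (k + 4)*(k^3 - 10*k^2 + 33*k - 36) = (k - 4)*(k + 4)*(k^2 - 6*k + 9) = (k - 4)*(k - 3)*(k + 4)*(k - 3)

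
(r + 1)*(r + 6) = r^2 + 7*r + 6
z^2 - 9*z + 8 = (z - 8)*(z - 1)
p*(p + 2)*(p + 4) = p^3 + 6*p^2 + 8*p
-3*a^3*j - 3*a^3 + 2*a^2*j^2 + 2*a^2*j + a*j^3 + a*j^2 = (-a + j)*(3*a + j)*(a*j + a)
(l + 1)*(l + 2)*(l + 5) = l^3 + 8*l^2 + 17*l + 10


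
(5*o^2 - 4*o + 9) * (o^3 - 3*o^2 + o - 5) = 5*o^5 - 19*o^4 + 26*o^3 - 56*o^2 + 29*o - 45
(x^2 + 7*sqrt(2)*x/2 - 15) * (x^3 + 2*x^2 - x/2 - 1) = x^5 + 2*x^4 + 7*sqrt(2)*x^4/2 - 31*x^3/2 + 7*sqrt(2)*x^3 - 31*x^2 - 7*sqrt(2)*x^2/4 - 7*sqrt(2)*x/2 + 15*x/2 + 15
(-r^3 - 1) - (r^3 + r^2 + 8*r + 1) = -2*r^3 - r^2 - 8*r - 2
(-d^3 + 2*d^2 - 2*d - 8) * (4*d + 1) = -4*d^4 + 7*d^3 - 6*d^2 - 34*d - 8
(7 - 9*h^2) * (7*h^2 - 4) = -63*h^4 + 85*h^2 - 28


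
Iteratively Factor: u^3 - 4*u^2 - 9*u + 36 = (u - 3)*(u^2 - u - 12) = (u - 4)*(u - 3)*(u + 3)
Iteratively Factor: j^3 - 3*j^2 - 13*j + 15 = (j + 3)*(j^2 - 6*j + 5) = (j - 1)*(j + 3)*(j - 5)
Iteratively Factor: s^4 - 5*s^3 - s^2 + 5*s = (s + 1)*(s^3 - 6*s^2 + 5*s) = (s - 5)*(s + 1)*(s^2 - s) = (s - 5)*(s - 1)*(s + 1)*(s)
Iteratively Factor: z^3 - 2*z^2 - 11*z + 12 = (z - 4)*(z^2 + 2*z - 3) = (z - 4)*(z - 1)*(z + 3)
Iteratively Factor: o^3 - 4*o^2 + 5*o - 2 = (o - 1)*(o^2 - 3*o + 2) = (o - 1)^2*(o - 2)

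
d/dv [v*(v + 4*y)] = 2*v + 4*y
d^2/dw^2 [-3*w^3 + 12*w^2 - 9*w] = 24 - 18*w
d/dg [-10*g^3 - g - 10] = -30*g^2 - 1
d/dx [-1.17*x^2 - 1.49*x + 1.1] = -2.34*x - 1.49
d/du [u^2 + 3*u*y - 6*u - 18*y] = 2*u + 3*y - 6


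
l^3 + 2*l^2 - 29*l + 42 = (l - 3)*(l - 2)*(l + 7)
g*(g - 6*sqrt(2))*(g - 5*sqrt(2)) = g^3 - 11*sqrt(2)*g^2 + 60*g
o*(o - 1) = o^2 - o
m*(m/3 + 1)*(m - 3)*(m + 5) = m^4/3 + 5*m^3/3 - 3*m^2 - 15*m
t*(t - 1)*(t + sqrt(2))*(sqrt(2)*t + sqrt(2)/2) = sqrt(2)*t^4 - sqrt(2)*t^3/2 + 2*t^3 - t^2 - sqrt(2)*t^2/2 - t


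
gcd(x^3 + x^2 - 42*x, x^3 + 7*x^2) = x^2 + 7*x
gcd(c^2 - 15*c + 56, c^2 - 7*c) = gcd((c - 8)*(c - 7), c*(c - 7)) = c - 7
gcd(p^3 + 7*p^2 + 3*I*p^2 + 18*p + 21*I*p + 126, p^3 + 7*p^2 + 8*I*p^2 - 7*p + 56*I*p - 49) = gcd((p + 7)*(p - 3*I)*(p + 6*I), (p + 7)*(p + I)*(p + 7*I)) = p + 7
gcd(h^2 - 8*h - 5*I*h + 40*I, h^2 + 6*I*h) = 1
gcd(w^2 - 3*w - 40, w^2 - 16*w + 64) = w - 8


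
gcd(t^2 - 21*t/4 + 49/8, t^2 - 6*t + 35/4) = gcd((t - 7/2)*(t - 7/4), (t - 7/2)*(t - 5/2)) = t - 7/2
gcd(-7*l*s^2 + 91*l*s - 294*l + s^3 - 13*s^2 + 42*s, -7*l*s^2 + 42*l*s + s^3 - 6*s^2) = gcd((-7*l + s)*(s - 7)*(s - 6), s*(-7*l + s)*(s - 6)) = -7*l*s + 42*l + s^2 - 6*s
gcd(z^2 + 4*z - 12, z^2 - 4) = z - 2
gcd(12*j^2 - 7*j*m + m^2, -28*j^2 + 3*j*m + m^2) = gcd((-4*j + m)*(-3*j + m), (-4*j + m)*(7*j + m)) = 4*j - m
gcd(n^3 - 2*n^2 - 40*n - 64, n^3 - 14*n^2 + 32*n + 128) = n^2 - 6*n - 16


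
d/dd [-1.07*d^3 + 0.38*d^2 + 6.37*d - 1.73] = -3.21*d^2 + 0.76*d + 6.37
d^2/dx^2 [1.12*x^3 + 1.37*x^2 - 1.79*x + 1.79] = 6.72*x + 2.74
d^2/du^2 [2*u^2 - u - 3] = 4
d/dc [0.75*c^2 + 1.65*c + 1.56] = 1.5*c + 1.65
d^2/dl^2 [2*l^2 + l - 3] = 4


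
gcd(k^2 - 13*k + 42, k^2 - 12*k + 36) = k - 6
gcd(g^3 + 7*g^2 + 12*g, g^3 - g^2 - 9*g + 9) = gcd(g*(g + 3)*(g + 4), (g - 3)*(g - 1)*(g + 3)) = g + 3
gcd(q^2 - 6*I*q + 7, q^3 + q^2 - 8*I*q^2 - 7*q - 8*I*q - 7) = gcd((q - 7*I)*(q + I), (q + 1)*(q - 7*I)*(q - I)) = q - 7*I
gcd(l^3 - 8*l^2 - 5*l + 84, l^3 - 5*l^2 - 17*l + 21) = l^2 - 4*l - 21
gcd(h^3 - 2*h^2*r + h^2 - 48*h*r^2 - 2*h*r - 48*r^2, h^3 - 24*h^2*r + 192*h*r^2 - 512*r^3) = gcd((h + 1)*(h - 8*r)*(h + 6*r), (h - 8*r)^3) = -h + 8*r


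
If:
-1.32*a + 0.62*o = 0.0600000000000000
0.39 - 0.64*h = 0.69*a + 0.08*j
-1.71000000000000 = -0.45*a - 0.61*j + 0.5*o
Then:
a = 0.46969696969697*o - 0.0454545454545455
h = 0.303779340536513 - 0.565538841281669*o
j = 0.47317436661699*o + 2.83681073025335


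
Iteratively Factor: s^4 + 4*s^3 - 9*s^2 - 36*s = (s + 4)*(s^3 - 9*s) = (s + 3)*(s + 4)*(s^2 - 3*s) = s*(s + 3)*(s + 4)*(s - 3)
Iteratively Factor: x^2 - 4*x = (x)*(x - 4)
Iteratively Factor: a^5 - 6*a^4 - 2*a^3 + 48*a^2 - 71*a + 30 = (a - 5)*(a^4 - a^3 - 7*a^2 + 13*a - 6) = (a - 5)*(a - 2)*(a^3 + a^2 - 5*a + 3) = (a - 5)*(a - 2)*(a + 3)*(a^2 - 2*a + 1) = (a - 5)*(a - 2)*(a - 1)*(a + 3)*(a - 1)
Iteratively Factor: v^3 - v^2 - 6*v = (v - 3)*(v^2 + 2*v) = v*(v - 3)*(v + 2)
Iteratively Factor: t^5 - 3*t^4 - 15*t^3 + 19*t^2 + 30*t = (t - 2)*(t^4 - t^3 - 17*t^2 - 15*t) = (t - 2)*(t + 3)*(t^3 - 4*t^2 - 5*t) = (t - 2)*(t + 1)*(t + 3)*(t^2 - 5*t) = (t - 5)*(t - 2)*(t + 1)*(t + 3)*(t)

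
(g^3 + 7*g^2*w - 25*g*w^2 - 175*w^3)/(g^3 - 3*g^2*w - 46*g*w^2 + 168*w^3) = (g^2 - 25*w^2)/(g^2 - 10*g*w + 24*w^2)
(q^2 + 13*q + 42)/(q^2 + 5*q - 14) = (q + 6)/(q - 2)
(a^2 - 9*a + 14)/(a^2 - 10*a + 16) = (a - 7)/(a - 8)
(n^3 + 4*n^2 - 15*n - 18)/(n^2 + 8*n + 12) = (n^2 - 2*n - 3)/(n + 2)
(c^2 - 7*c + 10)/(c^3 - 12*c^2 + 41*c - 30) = (c - 2)/(c^2 - 7*c + 6)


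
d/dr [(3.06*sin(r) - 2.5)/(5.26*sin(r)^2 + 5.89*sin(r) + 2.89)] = (-16.0956*sin(r)^2 + 26.3*sin(r) + 23.5684)*cos(r)/(27.6676*sin(r)^4 + 61.9628*sin(r)^3 + 65.0949*sin(r)^2 + 34.0442*sin(r) + 8.3521)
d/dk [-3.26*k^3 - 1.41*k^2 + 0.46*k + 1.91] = -9.78*k^2 - 2.82*k + 0.46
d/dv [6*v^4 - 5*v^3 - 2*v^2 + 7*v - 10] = 24*v^3 - 15*v^2 - 4*v + 7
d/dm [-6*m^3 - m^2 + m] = -18*m^2 - 2*m + 1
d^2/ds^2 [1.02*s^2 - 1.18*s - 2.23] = 2.04000000000000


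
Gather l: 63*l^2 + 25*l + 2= 63*l^2 + 25*l + 2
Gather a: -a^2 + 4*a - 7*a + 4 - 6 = -a^2 - 3*a - 2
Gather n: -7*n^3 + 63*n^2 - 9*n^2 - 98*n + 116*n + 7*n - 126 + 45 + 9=-7*n^3 + 54*n^2 + 25*n - 72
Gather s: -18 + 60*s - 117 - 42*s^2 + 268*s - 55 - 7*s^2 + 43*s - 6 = -49*s^2 + 371*s - 196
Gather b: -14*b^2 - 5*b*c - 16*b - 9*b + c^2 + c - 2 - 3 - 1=-14*b^2 + b*(-5*c - 25) + c^2 + c - 6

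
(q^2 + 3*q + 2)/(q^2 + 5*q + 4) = (q + 2)/(q + 4)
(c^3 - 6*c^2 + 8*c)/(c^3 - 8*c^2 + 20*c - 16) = c/(c - 2)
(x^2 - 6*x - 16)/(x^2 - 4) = (x - 8)/(x - 2)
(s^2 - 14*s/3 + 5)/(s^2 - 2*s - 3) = (s - 5/3)/(s + 1)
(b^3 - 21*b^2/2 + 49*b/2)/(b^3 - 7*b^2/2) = (b - 7)/b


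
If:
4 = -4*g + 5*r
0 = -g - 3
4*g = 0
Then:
No Solution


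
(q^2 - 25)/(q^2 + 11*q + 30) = (q - 5)/(q + 6)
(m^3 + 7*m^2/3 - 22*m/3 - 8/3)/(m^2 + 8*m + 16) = (3*m^2 - 5*m - 2)/(3*(m + 4))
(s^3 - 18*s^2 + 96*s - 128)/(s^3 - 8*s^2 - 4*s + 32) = (s - 8)/(s + 2)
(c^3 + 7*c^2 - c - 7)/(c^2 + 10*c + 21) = (c^2 - 1)/(c + 3)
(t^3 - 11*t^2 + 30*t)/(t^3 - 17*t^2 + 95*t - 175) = t*(t - 6)/(t^2 - 12*t + 35)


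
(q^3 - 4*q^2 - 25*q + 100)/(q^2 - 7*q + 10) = (q^2 + q - 20)/(q - 2)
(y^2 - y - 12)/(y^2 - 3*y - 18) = (y - 4)/(y - 6)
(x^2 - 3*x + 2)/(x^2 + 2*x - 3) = (x - 2)/(x + 3)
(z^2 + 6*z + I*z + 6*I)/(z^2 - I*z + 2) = (z + 6)/(z - 2*I)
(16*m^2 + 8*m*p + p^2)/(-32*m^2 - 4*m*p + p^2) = (4*m + p)/(-8*m + p)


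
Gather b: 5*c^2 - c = 5*c^2 - c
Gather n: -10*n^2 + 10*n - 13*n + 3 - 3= -10*n^2 - 3*n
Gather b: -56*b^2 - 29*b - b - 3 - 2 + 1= -56*b^2 - 30*b - 4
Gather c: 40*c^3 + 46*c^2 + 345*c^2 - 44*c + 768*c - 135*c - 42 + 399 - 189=40*c^3 + 391*c^2 + 589*c + 168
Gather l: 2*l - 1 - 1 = 2*l - 2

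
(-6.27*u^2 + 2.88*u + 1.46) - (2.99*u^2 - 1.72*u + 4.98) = -9.26*u^2 + 4.6*u - 3.52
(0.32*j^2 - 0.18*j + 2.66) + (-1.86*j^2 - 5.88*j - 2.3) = -1.54*j^2 - 6.06*j + 0.36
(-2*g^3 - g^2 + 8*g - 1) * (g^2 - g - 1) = -2*g^5 + g^4 + 11*g^3 - 8*g^2 - 7*g + 1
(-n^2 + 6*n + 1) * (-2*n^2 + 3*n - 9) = 2*n^4 - 15*n^3 + 25*n^2 - 51*n - 9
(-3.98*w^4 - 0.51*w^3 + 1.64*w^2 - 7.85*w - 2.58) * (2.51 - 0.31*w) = 1.2338*w^5 - 9.8317*w^4 - 1.7885*w^3 + 6.5499*w^2 - 18.9037*w - 6.4758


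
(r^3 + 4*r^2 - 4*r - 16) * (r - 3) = r^4 + r^3 - 16*r^2 - 4*r + 48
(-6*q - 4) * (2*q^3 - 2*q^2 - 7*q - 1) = -12*q^4 + 4*q^3 + 50*q^2 + 34*q + 4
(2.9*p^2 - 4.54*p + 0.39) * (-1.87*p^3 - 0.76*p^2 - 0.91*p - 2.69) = -5.423*p^5 + 6.2858*p^4 + 0.0821000000000005*p^3 - 3.966*p^2 + 11.8577*p - 1.0491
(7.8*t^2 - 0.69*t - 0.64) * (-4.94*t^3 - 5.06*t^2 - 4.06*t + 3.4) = -38.532*t^5 - 36.0594*t^4 - 25.015*t^3 + 32.5598*t^2 + 0.2524*t - 2.176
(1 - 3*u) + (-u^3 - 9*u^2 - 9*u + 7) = -u^3 - 9*u^2 - 12*u + 8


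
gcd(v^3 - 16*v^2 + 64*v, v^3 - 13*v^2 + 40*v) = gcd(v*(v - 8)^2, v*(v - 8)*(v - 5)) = v^2 - 8*v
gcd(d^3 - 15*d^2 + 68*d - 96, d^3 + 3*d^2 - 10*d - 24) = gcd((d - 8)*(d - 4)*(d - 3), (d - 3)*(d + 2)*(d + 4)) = d - 3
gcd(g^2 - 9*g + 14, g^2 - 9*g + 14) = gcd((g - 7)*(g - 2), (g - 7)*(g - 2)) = g^2 - 9*g + 14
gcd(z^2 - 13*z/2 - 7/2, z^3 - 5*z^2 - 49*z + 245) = z - 7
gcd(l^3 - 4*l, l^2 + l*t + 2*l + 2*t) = l + 2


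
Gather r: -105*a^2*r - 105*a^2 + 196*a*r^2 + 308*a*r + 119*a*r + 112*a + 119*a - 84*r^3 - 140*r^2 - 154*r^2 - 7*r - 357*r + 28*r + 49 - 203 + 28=-105*a^2 + 231*a - 84*r^3 + r^2*(196*a - 294) + r*(-105*a^2 + 427*a - 336) - 126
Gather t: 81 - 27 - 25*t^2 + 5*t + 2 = -25*t^2 + 5*t + 56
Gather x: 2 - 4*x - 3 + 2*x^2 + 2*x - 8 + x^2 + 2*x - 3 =3*x^2 - 12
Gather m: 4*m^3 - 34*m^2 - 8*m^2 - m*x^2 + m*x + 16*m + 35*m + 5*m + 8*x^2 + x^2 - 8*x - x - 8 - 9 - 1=4*m^3 - 42*m^2 + m*(-x^2 + x + 56) + 9*x^2 - 9*x - 18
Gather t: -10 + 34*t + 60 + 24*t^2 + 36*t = 24*t^2 + 70*t + 50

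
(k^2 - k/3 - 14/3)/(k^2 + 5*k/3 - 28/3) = (k + 2)/(k + 4)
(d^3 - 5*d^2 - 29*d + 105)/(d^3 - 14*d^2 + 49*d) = (d^2 + 2*d - 15)/(d*(d - 7))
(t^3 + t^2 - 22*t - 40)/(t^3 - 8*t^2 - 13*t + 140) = (t + 2)/(t - 7)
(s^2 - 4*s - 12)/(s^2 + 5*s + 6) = (s - 6)/(s + 3)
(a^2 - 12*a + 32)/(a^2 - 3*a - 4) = (a - 8)/(a + 1)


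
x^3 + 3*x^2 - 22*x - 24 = (x - 4)*(x + 1)*(x + 6)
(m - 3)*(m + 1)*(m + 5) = m^3 + 3*m^2 - 13*m - 15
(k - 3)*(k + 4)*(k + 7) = k^3 + 8*k^2 - 5*k - 84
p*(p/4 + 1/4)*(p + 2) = p^3/4 + 3*p^2/4 + p/2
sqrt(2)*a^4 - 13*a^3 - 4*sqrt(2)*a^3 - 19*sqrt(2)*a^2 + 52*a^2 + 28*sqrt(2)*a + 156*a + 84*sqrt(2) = (a - 6)*(a + 2)*(a - 7*sqrt(2))*(sqrt(2)*a + 1)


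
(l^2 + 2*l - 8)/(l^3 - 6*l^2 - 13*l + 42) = (l + 4)/(l^2 - 4*l - 21)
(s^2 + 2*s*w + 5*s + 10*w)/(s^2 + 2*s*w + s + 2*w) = (s + 5)/(s + 1)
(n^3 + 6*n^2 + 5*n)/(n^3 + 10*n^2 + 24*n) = (n^2 + 6*n + 5)/(n^2 + 10*n + 24)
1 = 1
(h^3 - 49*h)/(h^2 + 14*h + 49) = h*(h - 7)/(h + 7)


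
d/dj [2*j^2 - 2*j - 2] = 4*j - 2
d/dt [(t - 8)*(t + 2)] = 2*t - 6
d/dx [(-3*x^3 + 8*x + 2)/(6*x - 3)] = (-4*x^3 + 3*x^2 - 4)/(4*x^2 - 4*x + 1)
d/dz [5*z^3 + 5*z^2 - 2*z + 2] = 15*z^2 + 10*z - 2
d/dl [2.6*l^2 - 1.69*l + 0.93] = 5.2*l - 1.69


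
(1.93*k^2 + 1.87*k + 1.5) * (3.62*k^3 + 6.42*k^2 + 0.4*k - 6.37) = 6.9866*k^5 + 19.16*k^4 + 18.2074*k^3 - 1.9161*k^2 - 11.3119*k - 9.555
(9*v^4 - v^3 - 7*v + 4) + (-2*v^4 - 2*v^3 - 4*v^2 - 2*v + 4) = 7*v^4 - 3*v^3 - 4*v^2 - 9*v + 8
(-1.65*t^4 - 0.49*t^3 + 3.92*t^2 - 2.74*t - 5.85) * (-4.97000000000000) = 8.2005*t^4 + 2.4353*t^3 - 19.4824*t^2 + 13.6178*t + 29.0745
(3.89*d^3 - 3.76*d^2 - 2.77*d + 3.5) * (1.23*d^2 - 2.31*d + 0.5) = 4.7847*d^5 - 13.6107*d^4 + 7.2235*d^3 + 8.8237*d^2 - 9.47*d + 1.75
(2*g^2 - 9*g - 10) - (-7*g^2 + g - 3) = 9*g^2 - 10*g - 7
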